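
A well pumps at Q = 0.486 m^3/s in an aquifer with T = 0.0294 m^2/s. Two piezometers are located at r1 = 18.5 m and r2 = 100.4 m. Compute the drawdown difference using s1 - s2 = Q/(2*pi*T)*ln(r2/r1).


Thiem equation: s1 - s2 = Q/(2*pi*T) * ln(r2/r1).
ln(r2/r1) = ln(100.4/18.5) = 1.6914.
Q/(2*pi*T) = 0.486 / (2*pi*0.0294) = 0.486 / 0.1847 = 2.6309.
s1 - s2 = 2.6309 * 1.6914 = 4.4499 m.

4.4499


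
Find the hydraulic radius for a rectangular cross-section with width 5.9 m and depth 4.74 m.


For a rectangular section:
Flow area A = b * y = 5.9 * 4.74 = 27.97 m^2.
Wetted perimeter P = b + 2y = 5.9 + 2*4.74 = 15.38 m.
Hydraulic radius R = A/P = 27.97 / 15.38 = 1.8183 m.

1.8183


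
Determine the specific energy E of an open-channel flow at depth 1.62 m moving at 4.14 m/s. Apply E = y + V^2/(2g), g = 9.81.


Specific energy E = y + V^2/(2g).
Velocity head = V^2/(2g) = 4.14^2 / (2*9.81) = 17.1396 / 19.62 = 0.8736 m.
E = 1.62 + 0.8736 = 2.4936 m.

2.4936


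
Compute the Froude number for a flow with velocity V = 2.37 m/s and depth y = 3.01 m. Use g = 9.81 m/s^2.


The Froude number is defined as Fr = V / sqrt(g*y).
g*y = 9.81 * 3.01 = 29.5281.
sqrt(g*y) = sqrt(29.5281) = 5.434.
Fr = 2.37 / 5.434 = 0.4361.

0.4361


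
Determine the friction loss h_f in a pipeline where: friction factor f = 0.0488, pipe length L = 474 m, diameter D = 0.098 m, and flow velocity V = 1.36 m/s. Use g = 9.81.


Darcy-Weisbach equation: h_f = f * (L/D) * V^2/(2g).
f * L/D = 0.0488 * 474/0.098 = 236.0327.
V^2/(2g) = 1.36^2 / (2*9.81) = 1.8496 / 19.62 = 0.0943 m.
h_f = 236.0327 * 0.0943 = 22.251 m.

22.251


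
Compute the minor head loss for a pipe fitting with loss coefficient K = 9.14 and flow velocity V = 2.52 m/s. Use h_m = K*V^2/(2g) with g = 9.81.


Minor loss formula: h_m = K * V^2/(2g).
V^2 = 2.52^2 = 6.3504.
V^2/(2g) = 6.3504 / 19.62 = 0.3237 m.
h_m = 9.14 * 0.3237 = 2.9583 m.

2.9583


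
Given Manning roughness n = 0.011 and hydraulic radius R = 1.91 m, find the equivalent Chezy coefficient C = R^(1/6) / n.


The Chezy coefficient relates to Manning's n through C = R^(1/6) / n.
R^(1/6) = 1.91^(1/6) = 1.113881.
C = 1.113881 / 0.011 = 101.26 m^(1/2)/s.

101.26


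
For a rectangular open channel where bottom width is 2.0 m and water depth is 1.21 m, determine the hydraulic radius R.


For a rectangular section:
Flow area A = b * y = 2.0 * 1.21 = 2.42 m^2.
Wetted perimeter P = b + 2y = 2.0 + 2*1.21 = 4.42 m.
Hydraulic radius R = A/P = 2.42 / 4.42 = 0.5475 m.

0.5475


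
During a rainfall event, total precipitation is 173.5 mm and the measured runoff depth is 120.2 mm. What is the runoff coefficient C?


The runoff coefficient C = runoff depth / rainfall depth.
C = 120.2 / 173.5
  = 0.6928.

0.6928


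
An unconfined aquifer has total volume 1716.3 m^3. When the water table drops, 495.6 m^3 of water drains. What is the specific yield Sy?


Specific yield Sy = Volume drained / Total volume.
Sy = 495.6 / 1716.3
   = 0.2888.

0.2888


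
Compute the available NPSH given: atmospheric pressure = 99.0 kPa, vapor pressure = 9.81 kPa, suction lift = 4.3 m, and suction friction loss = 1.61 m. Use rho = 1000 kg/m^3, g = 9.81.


NPSHa = p_atm/(rho*g) - z_s - hf_s - p_vap/(rho*g).
p_atm/(rho*g) = 99.0*1000 / (1000*9.81) = 10.092 m.
p_vap/(rho*g) = 9.81*1000 / (1000*9.81) = 1.0 m.
NPSHa = 10.092 - 4.3 - 1.61 - 1.0
      = 3.18 m.

3.18


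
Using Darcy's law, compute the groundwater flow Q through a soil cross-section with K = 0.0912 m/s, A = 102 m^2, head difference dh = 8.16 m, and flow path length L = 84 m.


Darcy's law: Q = K * A * i, where i = dh/L.
Hydraulic gradient i = 8.16 / 84 = 0.097143.
Q = 0.0912 * 102 * 0.097143
  = 0.9037 m^3/s.

0.9037


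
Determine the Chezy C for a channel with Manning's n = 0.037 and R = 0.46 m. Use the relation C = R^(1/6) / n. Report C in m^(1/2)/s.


The Chezy coefficient relates to Manning's n through C = R^(1/6) / n.
R^(1/6) = 0.46^(1/6) = 0.878604.
C = 0.878604 / 0.037 = 23.75 m^(1/2)/s.

23.75


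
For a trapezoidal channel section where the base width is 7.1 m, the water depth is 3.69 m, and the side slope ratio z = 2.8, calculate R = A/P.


For a trapezoidal section with side slope z:
A = (b + z*y)*y = (7.1 + 2.8*3.69)*3.69 = 64.324 m^2.
P = b + 2*y*sqrt(1 + z^2) = 7.1 + 2*3.69*sqrt(1 + 2.8^2) = 29.042 m.
R = A/P = 64.324 / 29.042 = 2.2148 m.

2.2148


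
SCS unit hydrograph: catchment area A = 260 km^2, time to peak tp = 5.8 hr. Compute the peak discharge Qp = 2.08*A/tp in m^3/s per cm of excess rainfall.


SCS formula: Qp = 2.08 * A / tp.
Qp = 2.08 * 260 / 5.8
   = 540.8 / 5.8
   = 93.24 m^3/s per cm.

93.24


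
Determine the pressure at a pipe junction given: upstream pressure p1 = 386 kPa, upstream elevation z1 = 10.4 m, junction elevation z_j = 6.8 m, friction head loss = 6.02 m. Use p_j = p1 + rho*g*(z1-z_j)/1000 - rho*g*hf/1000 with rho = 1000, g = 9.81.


Junction pressure: p_j = p1 + rho*g*(z1 - z_j)/1000 - rho*g*hf/1000.
Elevation term = 1000*9.81*(10.4 - 6.8)/1000 = 35.316 kPa.
Friction term = 1000*9.81*6.02/1000 = 59.056 kPa.
p_j = 386 + 35.316 - 59.056 = 362.26 kPa.

362.26


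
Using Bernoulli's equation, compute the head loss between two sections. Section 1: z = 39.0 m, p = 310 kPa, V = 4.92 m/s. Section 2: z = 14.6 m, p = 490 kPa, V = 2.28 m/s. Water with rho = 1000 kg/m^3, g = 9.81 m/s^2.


Total head at each section: H = z + p/(rho*g) + V^2/(2g).
H1 = 39.0 + 310*1000/(1000*9.81) + 4.92^2/(2*9.81)
   = 39.0 + 31.6 + 1.2338
   = 71.834 m.
H2 = 14.6 + 490*1000/(1000*9.81) + 2.28^2/(2*9.81)
   = 14.6 + 49.949 + 0.265
   = 64.814 m.
h_L = H1 - H2 = 71.834 - 64.814 = 7.02 m.

7.02


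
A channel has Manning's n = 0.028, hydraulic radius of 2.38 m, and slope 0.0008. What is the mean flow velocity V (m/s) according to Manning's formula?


Manning's equation gives V = (1/n) * R^(2/3) * S^(1/2).
First, compute R^(2/3) = 2.38^(2/3) = 1.7826.
Next, S^(1/2) = 0.0008^(1/2) = 0.028284.
Then 1/n = 1/0.028 = 35.71.
V = 35.71 * 1.7826 * 0.028284 = 1.8007 m/s.

1.8007


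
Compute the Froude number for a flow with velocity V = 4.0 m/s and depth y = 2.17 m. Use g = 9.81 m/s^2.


The Froude number is defined as Fr = V / sqrt(g*y).
g*y = 9.81 * 2.17 = 21.2877.
sqrt(g*y) = sqrt(21.2877) = 4.6139.
Fr = 4.0 / 4.6139 = 0.867.

0.867


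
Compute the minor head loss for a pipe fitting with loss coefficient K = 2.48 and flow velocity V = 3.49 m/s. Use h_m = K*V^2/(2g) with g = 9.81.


Minor loss formula: h_m = K * V^2/(2g).
V^2 = 3.49^2 = 12.1801.
V^2/(2g) = 12.1801 / 19.62 = 0.6208 m.
h_m = 2.48 * 0.6208 = 1.5396 m.

1.5396


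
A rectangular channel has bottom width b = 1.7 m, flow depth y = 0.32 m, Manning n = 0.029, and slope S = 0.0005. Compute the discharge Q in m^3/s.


For a rectangular channel, the cross-sectional area A = b * y = 1.7 * 0.32 = 0.54 m^2.
The wetted perimeter P = b + 2y = 1.7 + 2*0.32 = 2.34 m.
Hydraulic radius R = A/P = 0.54/2.34 = 0.2325 m.
Velocity V = (1/n)*R^(2/3)*S^(1/2) = (1/0.029)*0.2325^(2/3)*0.0005^(1/2) = 0.2915 m/s.
Discharge Q = A * V = 0.54 * 0.2915 = 0.159 m^3/s.

0.159


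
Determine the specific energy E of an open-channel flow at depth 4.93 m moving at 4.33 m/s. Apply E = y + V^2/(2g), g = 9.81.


Specific energy E = y + V^2/(2g).
Velocity head = V^2/(2g) = 4.33^2 / (2*9.81) = 18.7489 / 19.62 = 0.9556 m.
E = 4.93 + 0.9556 = 5.8856 m.

5.8856


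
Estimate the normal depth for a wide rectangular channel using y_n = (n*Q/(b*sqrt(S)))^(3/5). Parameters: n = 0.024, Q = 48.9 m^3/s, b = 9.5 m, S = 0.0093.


We use the wide-channel approximation y_n = (n*Q/(b*sqrt(S)))^(3/5).
sqrt(S) = sqrt(0.0093) = 0.096437.
Numerator: n*Q = 0.024 * 48.9 = 1.1736.
Denominator: b*sqrt(S) = 9.5 * 0.096437 = 0.916152.
arg = 1.281.
y_n = 1.281^(3/5) = 1.1602 m.

1.1602


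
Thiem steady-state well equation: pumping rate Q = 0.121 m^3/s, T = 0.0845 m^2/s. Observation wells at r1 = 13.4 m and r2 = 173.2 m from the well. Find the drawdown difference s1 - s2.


Thiem equation: s1 - s2 = Q/(2*pi*T) * ln(r2/r1).
ln(r2/r1) = ln(173.2/13.4) = 2.5592.
Q/(2*pi*T) = 0.121 / (2*pi*0.0845) = 0.121 / 0.5309 = 0.2279.
s1 - s2 = 0.2279 * 2.5592 = 0.5832 m.

0.5832


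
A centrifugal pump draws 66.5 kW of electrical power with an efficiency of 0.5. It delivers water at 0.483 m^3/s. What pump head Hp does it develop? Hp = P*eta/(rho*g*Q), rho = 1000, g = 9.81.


Pump head formula: Hp = P * eta / (rho * g * Q).
Numerator: P * eta = 66.5 * 1000 * 0.5 = 33250.0 W.
Denominator: rho * g * Q = 1000 * 9.81 * 0.483 = 4738.23.
Hp = 33250.0 / 4738.23 = 7.02 m.

7.02


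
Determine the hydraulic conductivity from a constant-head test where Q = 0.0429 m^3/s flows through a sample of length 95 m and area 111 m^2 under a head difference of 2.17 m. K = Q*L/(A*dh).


From K = Q*L / (A*dh):
Numerator: Q*L = 0.0429 * 95 = 4.0755.
Denominator: A*dh = 111 * 2.17 = 240.87.
K = 4.0755 / 240.87 = 0.01692 m/s.

0.01692


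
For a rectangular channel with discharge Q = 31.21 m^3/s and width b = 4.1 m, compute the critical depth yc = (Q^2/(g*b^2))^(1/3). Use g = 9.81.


Using yc = (Q^2 / (g * b^2))^(1/3):
Q^2 = 31.21^2 = 974.06.
g * b^2 = 9.81 * 4.1^2 = 9.81 * 16.81 = 164.91.
Q^2 / (g*b^2) = 974.06 / 164.91 = 5.9066.
yc = 5.9066^(1/3) = 1.8077 m.

1.8077


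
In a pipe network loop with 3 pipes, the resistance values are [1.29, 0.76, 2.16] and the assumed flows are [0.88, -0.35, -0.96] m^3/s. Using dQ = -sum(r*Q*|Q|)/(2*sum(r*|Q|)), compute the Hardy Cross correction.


Numerator terms (r*Q*|Q|): 1.29*0.88*|0.88| = 0.999; 0.76*-0.35*|-0.35| = -0.0931; 2.16*-0.96*|-0.96| = -1.9907.
Sum of numerator = -1.0848.
Denominator terms (r*|Q|): 1.29*|0.88| = 1.1352; 0.76*|-0.35| = 0.266; 2.16*|-0.96| = 2.0736.
2 * sum of denominator = 2 * 3.4748 = 6.9496.
dQ = --1.0848 / 6.9496 = 0.1561 m^3/s.

0.1561


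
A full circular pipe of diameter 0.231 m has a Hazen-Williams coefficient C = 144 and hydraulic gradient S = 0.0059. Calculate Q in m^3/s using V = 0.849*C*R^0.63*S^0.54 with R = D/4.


For a full circular pipe, R = D/4 = 0.231/4 = 0.0578 m.
V = 0.849 * 144 * 0.0578^0.63 * 0.0059^0.54
  = 0.849 * 144 * 0.165874 * 0.062555
  = 1.2686 m/s.
Pipe area A = pi*D^2/4 = pi*0.231^2/4 = 0.0419 m^2.
Q = A * V = 0.0419 * 1.2686 = 0.0532 m^3/s.

0.0532


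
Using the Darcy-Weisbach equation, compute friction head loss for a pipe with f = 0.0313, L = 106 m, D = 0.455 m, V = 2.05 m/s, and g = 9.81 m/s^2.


Darcy-Weisbach equation: h_f = f * (L/D) * V^2/(2g).
f * L/D = 0.0313 * 106/0.455 = 7.2919.
V^2/(2g) = 2.05^2 / (2*9.81) = 4.2025 / 19.62 = 0.2142 m.
h_f = 7.2919 * 0.2142 = 1.562 m.

1.562


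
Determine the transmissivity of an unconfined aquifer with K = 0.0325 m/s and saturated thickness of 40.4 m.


Transmissivity is defined as T = K * h.
T = 0.0325 * 40.4
  = 1.313 m^2/s.

1.313


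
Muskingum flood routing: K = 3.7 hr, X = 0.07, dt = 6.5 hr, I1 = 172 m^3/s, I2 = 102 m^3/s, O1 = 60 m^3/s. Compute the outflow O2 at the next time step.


Muskingum coefficients:
denom = 2*K*(1-X) + dt = 2*3.7*(1-0.07) + 6.5 = 13.382.
C0 = (dt - 2*K*X)/denom = (6.5 - 2*3.7*0.07)/13.382 = 0.447.
C1 = (dt + 2*K*X)/denom = (6.5 + 2*3.7*0.07)/13.382 = 0.5244.
C2 = (2*K*(1-X) - dt)/denom = 0.0285.
O2 = C0*I2 + C1*I1 + C2*O1
   = 0.447*102 + 0.5244*172 + 0.0285*60
   = 137.51 m^3/s.

137.51


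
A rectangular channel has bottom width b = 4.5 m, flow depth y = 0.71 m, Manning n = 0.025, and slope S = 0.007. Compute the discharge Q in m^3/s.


For a rectangular channel, the cross-sectional area A = b * y = 4.5 * 0.71 = 3.19 m^2.
The wetted perimeter P = b + 2y = 4.5 + 2*0.71 = 5.92 m.
Hydraulic radius R = A/P = 3.19/5.92 = 0.5397 m.
Velocity V = (1/n)*R^(2/3)*S^(1/2) = (1/0.025)*0.5397^(2/3)*0.007^(1/2) = 2.2184 m/s.
Discharge Q = A * V = 3.19 * 2.2184 = 7.088 m^3/s.

7.088


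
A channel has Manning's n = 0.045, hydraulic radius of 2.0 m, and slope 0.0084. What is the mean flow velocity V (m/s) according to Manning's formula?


Manning's equation gives V = (1/n) * R^(2/3) * S^(1/2).
First, compute R^(2/3) = 2.0^(2/3) = 1.5874.
Next, S^(1/2) = 0.0084^(1/2) = 0.091652.
Then 1/n = 1/0.045 = 22.22.
V = 22.22 * 1.5874 * 0.091652 = 3.2331 m/s.

3.2331


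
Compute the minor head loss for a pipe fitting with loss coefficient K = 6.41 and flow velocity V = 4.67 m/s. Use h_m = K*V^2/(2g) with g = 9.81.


Minor loss formula: h_m = K * V^2/(2g).
V^2 = 4.67^2 = 21.8089.
V^2/(2g) = 21.8089 / 19.62 = 1.1116 m.
h_m = 6.41 * 1.1116 = 7.1251 m.

7.1251


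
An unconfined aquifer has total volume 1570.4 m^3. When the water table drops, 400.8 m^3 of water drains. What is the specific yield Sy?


Specific yield Sy = Volume drained / Total volume.
Sy = 400.8 / 1570.4
   = 0.2552.

0.2552


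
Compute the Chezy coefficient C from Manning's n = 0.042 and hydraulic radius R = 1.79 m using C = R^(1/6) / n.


The Chezy coefficient relates to Manning's n through C = R^(1/6) / n.
R^(1/6) = 1.79^(1/6) = 1.1019.
C = 1.1019 / 0.042 = 26.24 m^(1/2)/s.

26.24


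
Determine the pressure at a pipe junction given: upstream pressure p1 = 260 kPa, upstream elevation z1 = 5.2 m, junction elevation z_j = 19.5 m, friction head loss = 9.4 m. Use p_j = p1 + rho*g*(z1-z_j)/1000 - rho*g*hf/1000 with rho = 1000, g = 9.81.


Junction pressure: p_j = p1 + rho*g*(z1 - z_j)/1000 - rho*g*hf/1000.
Elevation term = 1000*9.81*(5.2 - 19.5)/1000 = -140.283 kPa.
Friction term = 1000*9.81*9.4/1000 = 92.214 kPa.
p_j = 260 + -140.283 - 92.214 = 27.5 kPa.

27.5


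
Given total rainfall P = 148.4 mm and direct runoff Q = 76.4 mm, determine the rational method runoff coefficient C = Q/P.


The runoff coefficient C = runoff depth / rainfall depth.
C = 76.4 / 148.4
  = 0.5148.

0.5148


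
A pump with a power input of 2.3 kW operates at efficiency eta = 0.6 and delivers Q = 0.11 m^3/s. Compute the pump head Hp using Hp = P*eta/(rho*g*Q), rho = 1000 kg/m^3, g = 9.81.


Pump head formula: Hp = P * eta / (rho * g * Q).
Numerator: P * eta = 2.3 * 1000 * 0.6 = 1380.0 W.
Denominator: rho * g * Q = 1000 * 9.81 * 0.11 = 1079.1.
Hp = 1380.0 / 1079.1 = 1.28 m.

1.28


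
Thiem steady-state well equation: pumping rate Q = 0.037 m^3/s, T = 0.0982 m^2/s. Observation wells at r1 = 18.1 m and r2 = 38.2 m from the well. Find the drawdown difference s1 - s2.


Thiem equation: s1 - s2 = Q/(2*pi*T) * ln(r2/r1).
ln(r2/r1) = ln(38.2/18.1) = 0.7469.
Q/(2*pi*T) = 0.037 / (2*pi*0.0982) = 0.037 / 0.617 = 0.06.
s1 - s2 = 0.06 * 0.7469 = 0.0448 m.

0.0448


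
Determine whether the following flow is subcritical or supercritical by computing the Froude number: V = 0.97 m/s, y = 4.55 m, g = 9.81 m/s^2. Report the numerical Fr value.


The Froude number is defined as Fr = V / sqrt(g*y).
g*y = 9.81 * 4.55 = 44.6355.
sqrt(g*y) = sqrt(44.6355) = 6.681.
Fr = 0.97 / 6.681 = 0.1452.
Since Fr < 1, the flow is subcritical.

0.1452


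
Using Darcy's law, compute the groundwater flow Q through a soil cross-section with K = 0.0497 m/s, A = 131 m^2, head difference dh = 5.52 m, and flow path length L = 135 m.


Darcy's law: Q = K * A * i, where i = dh/L.
Hydraulic gradient i = 5.52 / 135 = 0.040889.
Q = 0.0497 * 131 * 0.040889
  = 0.2662 m^3/s.

0.2662


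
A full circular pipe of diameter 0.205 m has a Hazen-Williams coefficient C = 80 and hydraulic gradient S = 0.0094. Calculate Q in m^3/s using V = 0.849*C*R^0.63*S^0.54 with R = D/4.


For a full circular pipe, R = D/4 = 0.205/4 = 0.0512 m.
V = 0.849 * 80 * 0.0512^0.63 * 0.0094^0.54
  = 0.849 * 80 * 0.153853 * 0.080443
  = 0.8406 m/s.
Pipe area A = pi*D^2/4 = pi*0.205^2/4 = 0.033 m^2.
Q = A * V = 0.033 * 0.8406 = 0.0277 m^3/s.

0.0277


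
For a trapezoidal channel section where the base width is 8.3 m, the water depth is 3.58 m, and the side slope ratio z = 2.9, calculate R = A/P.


For a trapezoidal section with side slope z:
A = (b + z*y)*y = (8.3 + 2.9*3.58)*3.58 = 66.882 m^2.
P = b + 2*y*sqrt(1 + z^2) = 8.3 + 2*3.58*sqrt(1 + 2.9^2) = 30.264 m.
R = A/P = 66.882 / 30.264 = 2.21 m.

2.21


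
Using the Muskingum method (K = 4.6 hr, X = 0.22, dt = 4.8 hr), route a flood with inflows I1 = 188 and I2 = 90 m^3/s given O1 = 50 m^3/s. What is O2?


Muskingum coefficients:
denom = 2*K*(1-X) + dt = 2*4.6*(1-0.22) + 4.8 = 11.976.
C0 = (dt - 2*K*X)/denom = (4.8 - 2*4.6*0.22)/11.976 = 0.2318.
C1 = (dt + 2*K*X)/denom = (4.8 + 2*4.6*0.22)/11.976 = 0.5698.
C2 = (2*K*(1-X) - dt)/denom = 0.1984.
O2 = C0*I2 + C1*I1 + C2*O1
   = 0.2318*90 + 0.5698*188 + 0.1984*50
   = 137.91 m^3/s.

137.91


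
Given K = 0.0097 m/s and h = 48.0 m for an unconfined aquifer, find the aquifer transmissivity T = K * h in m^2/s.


Transmissivity is defined as T = K * h.
T = 0.0097 * 48.0
  = 0.4656 m^2/s.

0.4656


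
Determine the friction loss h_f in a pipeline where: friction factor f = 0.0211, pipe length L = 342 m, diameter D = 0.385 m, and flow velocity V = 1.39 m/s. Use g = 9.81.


Darcy-Weisbach equation: h_f = f * (L/D) * V^2/(2g).
f * L/D = 0.0211 * 342/0.385 = 18.7434.
V^2/(2g) = 1.39^2 / (2*9.81) = 1.9321 / 19.62 = 0.0985 m.
h_f = 18.7434 * 0.0985 = 1.846 m.

1.846


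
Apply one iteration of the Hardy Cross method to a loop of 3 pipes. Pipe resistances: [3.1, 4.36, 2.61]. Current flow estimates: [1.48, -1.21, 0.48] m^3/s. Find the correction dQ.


Numerator terms (r*Q*|Q|): 3.1*1.48*|1.48| = 6.7902; 4.36*-1.21*|-1.21| = -6.3835; 2.61*0.48*|0.48| = 0.6013.
Sum of numerator = 1.0081.
Denominator terms (r*|Q|): 3.1*|1.48| = 4.588; 4.36*|-1.21| = 5.2756; 2.61*|0.48| = 1.2528.
2 * sum of denominator = 2 * 11.1164 = 22.2328.
dQ = -1.0081 / 22.2328 = -0.0453 m^3/s.

-0.0453


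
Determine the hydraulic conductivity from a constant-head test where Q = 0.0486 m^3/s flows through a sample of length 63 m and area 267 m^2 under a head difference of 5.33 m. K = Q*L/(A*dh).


From K = Q*L / (A*dh):
Numerator: Q*L = 0.0486 * 63 = 3.0618.
Denominator: A*dh = 267 * 5.33 = 1423.11.
K = 3.0618 / 1423.11 = 0.002151 m/s.

0.002151


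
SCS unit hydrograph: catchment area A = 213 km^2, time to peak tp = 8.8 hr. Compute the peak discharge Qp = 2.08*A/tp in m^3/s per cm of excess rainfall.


SCS formula: Qp = 2.08 * A / tp.
Qp = 2.08 * 213 / 8.8
   = 443.04 / 8.8
   = 50.35 m^3/s per cm.

50.35


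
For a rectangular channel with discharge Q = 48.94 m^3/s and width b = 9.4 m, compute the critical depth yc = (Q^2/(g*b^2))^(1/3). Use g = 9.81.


Using yc = (Q^2 / (g * b^2))^(1/3):
Q^2 = 48.94^2 = 2395.12.
g * b^2 = 9.81 * 9.4^2 = 9.81 * 88.36 = 866.81.
Q^2 / (g*b^2) = 2395.12 / 866.81 = 2.7631.
yc = 2.7631^(1/3) = 1.4032 m.

1.4032


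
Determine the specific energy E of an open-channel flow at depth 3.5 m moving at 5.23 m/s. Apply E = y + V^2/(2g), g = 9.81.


Specific energy E = y + V^2/(2g).
Velocity head = V^2/(2g) = 5.23^2 / (2*9.81) = 27.3529 / 19.62 = 1.3941 m.
E = 3.5 + 1.3941 = 4.8941 m.

4.8941


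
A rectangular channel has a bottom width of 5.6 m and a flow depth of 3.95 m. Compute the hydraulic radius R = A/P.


For a rectangular section:
Flow area A = b * y = 5.6 * 3.95 = 22.12 m^2.
Wetted perimeter P = b + 2y = 5.6 + 2*3.95 = 13.5 m.
Hydraulic radius R = A/P = 22.12 / 13.5 = 1.6385 m.

1.6385


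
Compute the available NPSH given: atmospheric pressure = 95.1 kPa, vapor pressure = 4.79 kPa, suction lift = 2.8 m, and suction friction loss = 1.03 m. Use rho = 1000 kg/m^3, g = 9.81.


NPSHa = p_atm/(rho*g) - z_s - hf_s - p_vap/(rho*g).
p_atm/(rho*g) = 95.1*1000 / (1000*9.81) = 9.694 m.
p_vap/(rho*g) = 4.79*1000 / (1000*9.81) = 0.488 m.
NPSHa = 9.694 - 2.8 - 1.03 - 0.488
      = 5.38 m.

5.38


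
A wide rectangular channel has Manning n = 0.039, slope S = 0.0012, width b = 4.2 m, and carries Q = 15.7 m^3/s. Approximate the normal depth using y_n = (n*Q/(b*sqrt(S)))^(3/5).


We use the wide-channel approximation y_n = (n*Q/(b*sqrt(S)))^(3/5).
sqrt(S) = sqrt(0.0012) = 0.034641.
Numerator: n*Q = 0.039 * 15.7 = 0.6123.
Denominator: b*sqrt(S) = 4.2 * 0.034641 = 0.145492.
arg = 4.2085.
y_n = 4.2085^(3/5) = 2.3685 m.

2.3685


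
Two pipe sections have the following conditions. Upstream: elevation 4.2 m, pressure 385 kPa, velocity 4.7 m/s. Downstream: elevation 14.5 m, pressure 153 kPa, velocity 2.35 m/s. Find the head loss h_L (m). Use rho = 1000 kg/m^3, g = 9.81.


Total head at each section: H = z + p/(rho*g) + V^2/(2g).
H1 = 4.2 + 385*1000/(1000*9.81) + 4.7^2/(2*9.81)
   = 4.2 + 39.246 + 1.1259
   = 44.572 m.
H2 = 14.5 + 153*1000/(1000*9.81) + 2.35^2/(2*9.81)
   = 14.5 + 15.596 + 0.2815
   = 30.378 m.
h_L = H1 - H2 = 44.572 - 30.378 = 14.194 m.

14.194


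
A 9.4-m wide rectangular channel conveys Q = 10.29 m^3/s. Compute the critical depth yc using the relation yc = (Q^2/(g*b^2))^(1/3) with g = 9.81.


Using yc = (Q^2 / (g * b^2))^(1/3):
Q^2 = 10.29^2 = 105.88.
g * b^2 = 9.81 * 9.4^2 = 9.81 * 88.36 = 866.81.
Q^2 / (g*b^2) = 105.88 / 866.81 = 0.1221.
yc = 0.1221^(1/3) = 0.4962 m.

0.4962


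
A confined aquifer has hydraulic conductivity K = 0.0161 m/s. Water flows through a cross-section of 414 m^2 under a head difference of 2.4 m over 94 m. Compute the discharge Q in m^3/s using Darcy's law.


Darcy's law: Q = K * A * i, where i = dh/L.
Hydraulic gradient i = 2.4 / 94 = 0.025532.
Q = 0.0161 * 414 * 0.025532
  = 0.1702 m^3/s.

0.1702


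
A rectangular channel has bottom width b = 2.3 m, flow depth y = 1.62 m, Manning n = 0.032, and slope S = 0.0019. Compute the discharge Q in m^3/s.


For a rectangular channel, the cross-sectional area A = b * y = 2.3 * 1.62 = 3.73 m^2.
The wetted perimeter P = b + 2y = 2.3 + 2*1.62 = 5.54 m.
Hydraulic radius R = A/P = 3.73/5.54 = 0.6726 m.
Velocity V = (1/n)*R^(2/3)*S^(1/2) = (1/0.032)*0.6726^(2/3)*0.0019^(1/2) = 1.0456 m/s.
Discharge Q = A * V = 3.73 * 1.0456 = 3.896 m^3/s.

3.896


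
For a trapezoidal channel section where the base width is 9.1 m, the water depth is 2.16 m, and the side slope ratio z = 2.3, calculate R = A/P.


For a trapezoidal section with side slope z:
A = (b + z*y)*y = (9.1 + 2.3*2.16)*2.16 = 30.387 m^2.
P = b + 2*y*sqrt(1 + z^2) = 9.1 + 2*2.16*sqrt(1 + 2.3^2) = 19.935 m.
R = A/P = 30.387 / 19.935 = 1.5243 m.

1.5243


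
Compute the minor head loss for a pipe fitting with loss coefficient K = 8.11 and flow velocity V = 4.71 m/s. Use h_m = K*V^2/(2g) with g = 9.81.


Minor loss formula: h_m = K * V^2/(2g).
V^2 = 4.71^2 = 22.1841.
V^2/(2g) = 22.1841 / 19.62 = 1.1307 m.
h_m = 8.11 * 1.1307 = 9.1699 m.

9.1699


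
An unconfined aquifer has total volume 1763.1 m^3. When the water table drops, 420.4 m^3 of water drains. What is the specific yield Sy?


Specific yield Sy = Volume drained / Total volume.
Sy = 420.4 / 1763.1
   = 0.2384.

0.2384


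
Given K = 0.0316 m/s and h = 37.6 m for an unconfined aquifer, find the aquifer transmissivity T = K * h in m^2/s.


Transmissivity is defined as T = K * h.
T = 0.0316 * 37.6
  = 1.1882 m^2/s.

1.1882


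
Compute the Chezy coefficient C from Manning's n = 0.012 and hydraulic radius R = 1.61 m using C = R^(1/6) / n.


The Chezy coefficient relates to Manning's n through C = R^(1/6) / n.
R^(1/6) = 1.61^(1/6) = 1.082607.
C = 1.082607 / 0.012 = 90.22 m^(1/2)/s.

90.22


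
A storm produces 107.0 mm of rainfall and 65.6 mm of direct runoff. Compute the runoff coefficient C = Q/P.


The runoff coefficient C = runoff depth / rainfall depth.
C = 65.6 / 107.0
  = 0.6131.

0.6131


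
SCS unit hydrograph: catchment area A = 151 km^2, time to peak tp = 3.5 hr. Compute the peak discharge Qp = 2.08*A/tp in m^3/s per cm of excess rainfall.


SCS formula: Qp = 2.08 * A / tp.
Qp = 2.08 * 151 / 3.5
   = 314.08 / 3.5
   = 89.74 m^3/s per cm.

89.74


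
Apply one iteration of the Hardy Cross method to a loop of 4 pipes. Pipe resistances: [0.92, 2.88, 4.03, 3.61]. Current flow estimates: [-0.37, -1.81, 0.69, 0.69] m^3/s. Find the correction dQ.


Numerator terms (r*Q*|Q|): 0.92*-0.37*|-0.37| = -0.1259; 2.88*-1.81*|-1.81| = -9.4352; 4.03*0.69*|0.69| = 1.9187; 3.61*0.69*|0.69| = 1.7187.
Sum of numerator = -5.9237.
Denominator terms (r*|Q|): 0.92*|-0.37| = 0.3404; 2.88*|-1.81| = 5.2128; 4.03*|0.69| = 2.7807; 3.61*|0.69| = 2.4909.
2 * sum of denominator = 2 * 10.8248 = 21.6496.
dQ = --5.9237 / 21.6496 = 0.2736 m^3/s.

0.2736


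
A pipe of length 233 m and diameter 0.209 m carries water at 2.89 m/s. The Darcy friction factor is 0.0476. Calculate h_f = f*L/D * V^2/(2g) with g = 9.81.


Darcy-Weisbach equation: h_f = f * (L/D) * V^2/(2g).
f * L/D = 0.0476 * 233/0.209 = 53.066.
V^2/(2g) = 2.89^2 / (2*9.81) = 8.3521 / 19.62 = 0.4257 m.
h_f = 53.066 * 0.4257 = 22.59 m.

22.59


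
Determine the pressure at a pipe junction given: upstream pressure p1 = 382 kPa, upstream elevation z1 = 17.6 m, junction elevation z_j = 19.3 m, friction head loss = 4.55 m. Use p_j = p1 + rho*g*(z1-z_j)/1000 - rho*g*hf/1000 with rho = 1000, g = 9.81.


Junction pressure: p_j = p1 + rho*g*(z1 - z_j)/1000 - rho*g*hf/1000.
Elevation term = 1000*9.81*(17.6 - 19.3)/1000 = -16.677 kPa.
Friction term = 1000*9.81*4.55/1000 = 44.636 kPa.
p_j = 382 + -16.677 - 44.636 = 320.69 kPa.

320.69


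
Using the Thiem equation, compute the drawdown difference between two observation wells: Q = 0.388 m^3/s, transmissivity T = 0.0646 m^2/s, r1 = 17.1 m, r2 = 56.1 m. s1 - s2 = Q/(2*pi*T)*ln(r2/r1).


Thiem equation: s1 - s2 = Q/(2*pi*T) * ln(r2/r1).
ln(r2/r1) = ln(56.1/17.1) = 1.1881.
Q/(2*pi*T) = 0.388 / (2*pi*0.0646) = 0.388 / 0.4059 = 0.9559.
s1 - s2 = 0.9559 * 1.1881 = 1.1357 m.

1.1357


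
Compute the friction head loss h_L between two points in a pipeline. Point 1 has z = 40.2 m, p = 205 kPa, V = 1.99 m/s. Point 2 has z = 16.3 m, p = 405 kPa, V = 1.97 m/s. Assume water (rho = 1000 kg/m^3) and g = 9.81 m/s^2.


Total head at each section: H = z + p/(rho*g) + V^2/(2g).
H1 = 40.2 + 205*1000/(1000*9.81) + 1.99^2/(2*9.81)
   = 40.2 + 20.897 + 0.2018
   = 61.299 m.
H2 = 16.3 + 405*1000/(1000*9.81) + 1.97^2/(2*9.81)
   = 16.3 + 41.284 + 0.1978
   = 57.782 m.
h_L = H1 - H2 = 61.299 - 57.782 = 3.517 m.

3.517


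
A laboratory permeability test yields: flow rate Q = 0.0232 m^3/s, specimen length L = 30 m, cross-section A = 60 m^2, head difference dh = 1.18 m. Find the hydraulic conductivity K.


From K = Q*L / (A*dh):
Numerator: Q*L = 0.0232 * 30 = 0.696.
Denominator: A*dh = 60 * 1.18 = 70.8.
K = 0.696 / 70.8 = 0.009831 m/s.

0.009831


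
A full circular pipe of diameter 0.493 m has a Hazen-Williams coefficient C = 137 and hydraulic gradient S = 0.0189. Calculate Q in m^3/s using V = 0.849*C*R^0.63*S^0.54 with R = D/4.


For a full circular pipe, R = D/4 = 0.493/4 = 0.1232 m.
V = 0.849 * 137 * 0.1232^0.63 * 0.0189^0.54
  = 0.849 * 137 * 0.267421 * 0.117298
  = 3.6485 m/s.
Pipe area A = pi*D^2/4 = pi*0.493^2/4 = 0.1909 m^2.
Q = A * V = 0.1909 * 3.6485 = 0.6965 m^3/s.

0.6965


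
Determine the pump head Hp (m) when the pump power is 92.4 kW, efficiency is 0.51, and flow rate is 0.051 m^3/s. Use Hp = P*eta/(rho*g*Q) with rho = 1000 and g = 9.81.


Pump head formula: Hp = P * eta / (rho * g * Q).
Numerator: P * eta = 92.4 * 1000 * 0.51 = 47124.0 W.
Denominator: rho * g * Q = 1000 * 9.81 * 0.051 = 500.31.
Hp = 47124.0 / 500.31 = 94.19 m.

94.19


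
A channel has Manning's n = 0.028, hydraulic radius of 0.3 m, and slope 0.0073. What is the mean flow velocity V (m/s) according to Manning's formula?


Manning's equation gives V = (1/n) * R^(2/3) * S^(1/2).
First, compute R^(2/3) = 0.3^(2/3) = 0.4481.
Next, S^(1/2) = 0.0073^(1/2) = 0.08544.
Then 1/n = 1/0.028 = 35.71.
V = 35.71 * 0.4481 * 0.08544 = 1.3675 m/s.

1.3675


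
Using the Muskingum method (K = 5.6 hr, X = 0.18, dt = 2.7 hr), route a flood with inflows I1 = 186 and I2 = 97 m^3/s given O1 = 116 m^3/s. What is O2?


Muskingum coefficients:
denom = 2*K*(1-X) + dt = 2*5.6*(1-0.18) + 2.7 = 11.884.
C0 = (dt - 2*K*X)/denom = (2.7 - 2*5.6*0.18)/11.884 = 0.0576.
C1 = (dt + 2*K*X)/denom = (2.7 + 2*5.6*0.18)/11.884 = 0.3968.
C2 = (2*K*(1-X) - dt)/denom = 0.5456.
O2 = C0*I2 + C1*I1 + C2*O1
   = 0.0576*97 + 0.3968*186 + 0.5456*116
   = 142.68 m^3/s.

142.68


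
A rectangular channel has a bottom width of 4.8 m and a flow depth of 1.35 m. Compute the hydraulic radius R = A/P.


For a rectangular section:
Flow area A = b * y = 4.8 * 1.35 = 6.48 m^2.
Wetted perimeter P = b + 2y = 4.8 + 2*1.35 = 7.5 m.
Hydraulic radius R = A/P = 6.48 / 7.5 = 0.864 m.

0.864


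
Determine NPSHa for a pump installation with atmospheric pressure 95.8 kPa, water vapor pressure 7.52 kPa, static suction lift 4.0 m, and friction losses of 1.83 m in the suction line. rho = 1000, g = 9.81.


NPSHa = p_atm/(rho*g) - z_s - hf_s - p_vap/(rho*g).
p_atm/(rho*g) = 95.8*1000 / (1000*9.81) = 9.766 m.
p_vap/(rho*g) = 7.52*1000 / (1000*9.81) = 0.767 m.
NPSHa = 9.766 - 4.0 - 1.83 - 0.767
      = 3.17 m.

3.17


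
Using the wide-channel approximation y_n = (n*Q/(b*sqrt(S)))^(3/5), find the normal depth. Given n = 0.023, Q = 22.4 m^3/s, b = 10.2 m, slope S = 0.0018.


We use the wide-channel approximation y_n = (n*Q/(b*sqrt(S)))^(3/5).
sqrt(S) = sqrt(0.0018) = 0.042426.
Numerator: n*Q = 0.023 * 22.4 = 0.5152.
Denominator: b*sqrt(S) = 10.2 * 0.042426 = 0.432745.
arg = 1.1905.
y_n = 1.1905^(3/5) = 1.1103 m.

1.1103


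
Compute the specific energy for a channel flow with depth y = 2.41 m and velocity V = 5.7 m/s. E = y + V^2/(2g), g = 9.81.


Specific energy E = y + V^2/(2g).
Velocity head = V^2/(2g) = 5.7^2 / (2*9.81) = 32.49 / 19.62 = 1.656 m.
E = 2.41 + 1.656 = 4.066 m.

4.066


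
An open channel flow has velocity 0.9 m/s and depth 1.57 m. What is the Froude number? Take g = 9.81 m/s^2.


The Froude number is defined as Fr = V / sqrt(g*y).
g*y = 9.81 * 1.57 = 15.4017.
sqrt(g*y) = sqrt(15.4017) = 3.9245.
Fr = 0.9 / 3.9245 = 0.2293.

0.2293


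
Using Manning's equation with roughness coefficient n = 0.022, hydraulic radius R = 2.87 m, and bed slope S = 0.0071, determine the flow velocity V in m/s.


Manning's equation gives V = (1/n) * R^(2/3) * S^(1/2).
First, compute R^(2/3) = 2.87^(2/3) = 2.0195.
Next, S^(1/2) = 0.0071^(1/2) = 0.084261.
Then 1/n = 1/0.022 = 45.45.
V = 45.45 * 2.0195 * 0.084261 = 7.735 m/s.

7.735


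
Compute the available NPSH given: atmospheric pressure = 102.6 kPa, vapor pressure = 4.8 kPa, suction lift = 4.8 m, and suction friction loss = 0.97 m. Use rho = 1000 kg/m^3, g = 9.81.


NPSHa = p_atm/(rho*g) - z_s - hf_s - p_vap/(rho*g).
p_atm/(rho*g) = 102.6*1000 / (1000*9.81) = 10.459 m.
p_vap/(rho*g) = 4.8*1000 / (1000*9.81) = 0.489 m.
NPSHa = 10.459 - 4.8 - 0.97 - 0.489
      = 4.2 m.

4.2


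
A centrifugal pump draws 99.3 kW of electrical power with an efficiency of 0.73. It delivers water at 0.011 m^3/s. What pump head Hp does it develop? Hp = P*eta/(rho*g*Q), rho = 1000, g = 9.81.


Pump head formula: Hp = P * eta / (rho * g * Q).
Numerator: P * eta = 99.3 * 1000 * 0.73 = 72489.0 W.
Denominator: rho * g * Q = 1000 * 9.81 * 0.011 = 107.91.
Hp = 72489.0 / 107.91 = 671.75 m.

671.75


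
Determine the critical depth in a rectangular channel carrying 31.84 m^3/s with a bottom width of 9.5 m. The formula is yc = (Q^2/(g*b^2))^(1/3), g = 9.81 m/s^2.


Using yc = (Q^2 / (g * b^2))^(1/3):
Q^2 = 31.84^2 = 1013.79.
g * b^2 = 9.81 * 9.5^2 = 9.81 * 90.25 = 885.35.
Q^2 / (g*b^2) = 1013.79 / 885.35 = 1.1451.
yc = 1.1451^(1/3) = 1.0462 m.

1.0462


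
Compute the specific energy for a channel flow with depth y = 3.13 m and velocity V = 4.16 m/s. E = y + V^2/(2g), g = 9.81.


Specific energy E = y + V^2/(2g).
Velocity head = V^2/(2g) = 4.16^2 / (2*9.81) = 17.3056 / 19.62 = 0.882 m.
E = 3.13 + 0.882 = 4.012 m.

4.012


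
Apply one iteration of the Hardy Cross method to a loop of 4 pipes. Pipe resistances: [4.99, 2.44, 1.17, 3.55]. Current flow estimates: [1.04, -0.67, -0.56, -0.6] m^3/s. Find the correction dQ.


Numerator terms (r*Q*|Q|): 4.99*1.04*|1.04| = 5.3972; 2.44*-0.67*|-0.67| = -1.0953; 1.17*-0.56*|-0.56| = -0.3669; 3.55*-0.6*|-0.6| = -1.278.
Sum of numerator = 2.657.
Denominator terms (r*|Q|): 4.99*|1.04| = 5.1896; 2.44*|-0.67| = 1.6348; 1.17*|-0.56| = 0.6552; 3.55*|-0.6| = 2.13.
2 * sum of denominator = 2 * 9.6096 = 19.2192.
dQ = -2.657 / 19.2192 = -0.1382 m^3/s.

-0.1382


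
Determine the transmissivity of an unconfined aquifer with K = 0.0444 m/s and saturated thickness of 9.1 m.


Transmissivity is defined as T = K * h.
T = 0.0444 * 9.1
  = 0.404 m^2/s.

0.404


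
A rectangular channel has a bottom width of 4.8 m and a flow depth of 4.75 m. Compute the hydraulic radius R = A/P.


For a rectangular section:
Flow area A = b * y = 4.8 * 4.75 = 22.8 m^2.
Wetted perimeter P = b + 2y = 4.8 + 2*4.75 = 14.3 m.
Hydraulic radius R = A/P = 22.8 / 14.3 = 1.5944 m.

1.5944


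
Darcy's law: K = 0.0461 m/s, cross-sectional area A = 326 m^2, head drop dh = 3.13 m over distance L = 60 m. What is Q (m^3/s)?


Darcy's law: Q = K * A * i, where i = dh/L.
Hydraulic gradient i = 3.13 / 60 = 0.052167.
Q = 0.0461 * 326 * 0.052167
  = 0.784 m^3/s.

0.784


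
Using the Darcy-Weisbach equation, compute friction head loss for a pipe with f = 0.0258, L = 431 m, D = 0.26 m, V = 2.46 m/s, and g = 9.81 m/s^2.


Darcy-Weisbach equation: h_f = f * (L/D) * V^2/(2g).
f * L/D = 0.0258 * 431/0.26 = 42.7685.
V^2/(2g) = 2.46^2 / (2*9.81) = 6.0516 / 19.62 = 0.3084 m.
h_f = 42.7685 * 0.3084 = 13.192 m.

13.192


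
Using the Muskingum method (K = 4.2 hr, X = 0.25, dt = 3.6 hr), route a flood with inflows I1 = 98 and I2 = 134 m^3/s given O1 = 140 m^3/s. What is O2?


Muskingum coefficients:
denom = 2*K*(1-X) + dt = 2*4.2*(1-0.25) + 3.6 = 9.9.
C0 = (dt - 2*K*X)/denom = (3.6 - 2*4.2*0.25)/9.9 = 0.1515.
C1 = (dt + 2*K*X)/denom = (3.6 + 2*4.2*0.25)/9.9 = 0.5758.
C2 = (2*K*(1-X) - dt)/denom = 0.2727.
O2 = C0*I2 + C1*I1 + C2*O1
   = 0.1515*134 + 0.5758*98 + 0.2727*140
   = 114.91 m^3/s.

114.91


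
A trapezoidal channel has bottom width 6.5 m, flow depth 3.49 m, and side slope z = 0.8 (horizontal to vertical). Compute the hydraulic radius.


For a trapezoidal section with side slope z:
A = (b + z*y)*y = (6.5 + 0.8*3.49)*3.49 = 32.429 m^2.
P = b + 2*y*sqrt(1 + z^2) = 6.5 + 2*3.49*sqrt(1 + 0.8^2) = 15.439 m.
R = A/P = 32.429 / 15.439 = 2.1005 m.

2.1005


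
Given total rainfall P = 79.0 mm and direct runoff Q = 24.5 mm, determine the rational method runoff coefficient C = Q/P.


The runoff coefficient C = runoff depth / rainfall depth.
C = 24.5 / 79.0
  = 0.3101.

0.3101


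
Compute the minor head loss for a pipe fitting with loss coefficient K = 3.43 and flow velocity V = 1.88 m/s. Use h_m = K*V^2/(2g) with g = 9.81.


Minor loss formula: h_m = K * V^2/(2g).
V^2 = 1.88^2 = 3.5344.
V^2/(2g) = 3.5344 / 19.62 = 0.1801 m.
h_m = 3.43 * 0.1801 = 0.6179 m.

0.6179


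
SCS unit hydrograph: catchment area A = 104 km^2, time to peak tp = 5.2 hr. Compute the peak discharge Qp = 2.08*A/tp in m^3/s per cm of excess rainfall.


SCS formula: Qp = 2.08 * A / tp.
Qp = 2.08 * 104 / 5.2
   = 216.32 / 5.2
   = 41.6 m^3/s per cm.

41.6


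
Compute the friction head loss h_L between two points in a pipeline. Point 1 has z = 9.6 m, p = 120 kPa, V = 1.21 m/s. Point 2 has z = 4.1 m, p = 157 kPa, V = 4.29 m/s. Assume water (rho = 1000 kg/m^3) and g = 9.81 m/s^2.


Total head at each section: H = z + p/(rho*g) + V^2/(2g).
H1 = 9.6 + 120*1000/(1000*9.81) + 1.21^2/(2*9.81)
   = 9.6 + 12.232 + 0.0746
   = 21.907 m.
H2 = 4.1 + 157*1000/(1000*9.81) + 4.29^2/(2*9.81)
   = 4.1 + 16.004 + 0.938
   = 21.042 m.
h_L = H1 - H2 = 21.907 - 21.042 = 0.865 m.

0.865


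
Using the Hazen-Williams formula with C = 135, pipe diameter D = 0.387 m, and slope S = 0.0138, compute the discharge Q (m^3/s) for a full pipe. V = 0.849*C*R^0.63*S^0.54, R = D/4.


For a full circular pipe, R = D/4 = 0.387/4 = 0.0968 m.
V = 0.849 * 135 * 0.0968^0.63 * 0.0138^0.54
  = 0.849 * 135 * 0.229594 * 0.098977
  = 2.6046 m/s.
Pipe area A = pi*D^2/4 = pi*0.387^2/4 = 0.1176 m^2.
Q = A * V = 0.1176 * 2.6046 = 0.3064 m^3/s.

0.3064


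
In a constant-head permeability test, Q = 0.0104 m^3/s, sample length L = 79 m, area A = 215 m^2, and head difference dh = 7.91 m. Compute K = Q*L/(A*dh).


From K = Q*L / (A*dh):
Numerator: Q*L = 0.0104 * 79 = 0.8216.
Denominator: A*dh = 215 * 7.91 = 1700.65.
K = 0.8216 / 1700.65 = 0.000483 m/s.

0.000483


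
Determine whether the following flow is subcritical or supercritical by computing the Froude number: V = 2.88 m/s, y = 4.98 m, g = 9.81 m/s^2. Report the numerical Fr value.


The Froude number is defined as Fr = V / sqrt(g*y).
g*y = 9.81 * 4.98 = 48.8538.
sqrt(g*y) = sqrt(48.8538) = 6.9895.
Fr = 2.88 / 6.9895 = 0.412.
Since Fr < 1, the flow is subcritical.

0.412


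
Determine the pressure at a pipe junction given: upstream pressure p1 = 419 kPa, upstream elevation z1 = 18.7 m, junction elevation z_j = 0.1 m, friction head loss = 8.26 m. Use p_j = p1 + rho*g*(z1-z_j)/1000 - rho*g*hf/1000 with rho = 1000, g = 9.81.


Junction pressure: p_j = p1 + rho*g*(z1 - z_j)/1000 - rho*g*hf/1000.
Elevation term = 1000*9.81*(18.7 - 0.1)/1000 = 182.466 kPa.
Friction term = 1000*9.81*8.26/1000 = 81.031 kPa.
p_j = 419 + 182.466 - 81.031 = 520.44 kPa.

520.44


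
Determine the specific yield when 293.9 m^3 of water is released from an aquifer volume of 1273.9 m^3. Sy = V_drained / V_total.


Specific yield Sy = Volume drained / Total volume.
Sy = 293.9 / 1273.9
   = 0.2307.

0.2307


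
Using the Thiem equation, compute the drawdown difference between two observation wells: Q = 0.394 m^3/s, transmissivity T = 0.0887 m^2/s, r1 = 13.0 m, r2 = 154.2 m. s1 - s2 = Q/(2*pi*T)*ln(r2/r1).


Thiem equation: s1 - s2 = Q/(2*pi*T) * ln(r2/r1).
ln(r2/r1) = ln(154.2/13.0) = 2.4733.
Q/(2*pi*T) = 0.394 / (2*pi*0.0887) = 0.394 / 0.5573 = 0.707.
s1 - s2 = 0.707 * 2.4733 = 1.7485 m.

1.7485


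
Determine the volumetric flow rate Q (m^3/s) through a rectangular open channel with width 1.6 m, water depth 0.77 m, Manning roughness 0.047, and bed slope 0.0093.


For a rectangular channel, the cross-sectional area A = b * y = 1.6 * 0.77 = 1.23 m^2.
The wetted perimeter P = b + 2y = 1.6 + 2*0.77 = 3.14 m.
Hydraulic radius R = A/P = 1.23/3.14 = 0.3924 m.
Velocity V = (1/n)*R^(2/3)*S^(1/2) = (1/0.047)*0.3924^(2/3)*0.0093^(1/2) = 1.0997 m/s.
Discharge Q = A * V = 1.23 * 1.0997 = 1.355 m^3/s.

1.355


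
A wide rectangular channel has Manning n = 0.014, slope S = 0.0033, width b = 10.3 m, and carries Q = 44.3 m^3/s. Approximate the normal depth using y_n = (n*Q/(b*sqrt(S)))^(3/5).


We use the wide-channel approximation y_n = (n*Q/(b*sqrt(S)))^(3/5).
sqrt(S) = sqrt(0.0033) = 0.057446.
Numerator: n*Q = 0.014 * 44.3 = 0.6202.
Denominator: b*sqrt(S) = 10.3 * 0.057446 = 0.591694.
arg = 1.0482.
y_n = 1.0482^(3/5) = 1.0286 m.

1.0286


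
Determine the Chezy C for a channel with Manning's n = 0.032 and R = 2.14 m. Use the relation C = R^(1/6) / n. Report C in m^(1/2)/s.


The Chezy coefficient relates to Manning's n through C = R^(1/6) / n.
R^(1/6) = 2.14^(1/6) = 1.135191.
C = 1.135191 / 0.032 = 35.47 m^(1/2)/s.

35.47


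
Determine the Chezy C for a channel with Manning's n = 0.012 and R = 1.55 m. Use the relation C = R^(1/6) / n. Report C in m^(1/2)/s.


The Chezy coefficient relates to Manning's n through C = R^(1/6) / n.
R^(1/6) = 1.55^(1/6) = 1.075776.
C = 1.075776 / 0.012 = 89.65 m^(1/2)/s.

89.65


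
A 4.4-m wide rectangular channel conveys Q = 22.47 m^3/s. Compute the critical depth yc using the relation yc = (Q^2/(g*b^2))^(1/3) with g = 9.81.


Using yc = (Q^2 / (g * b^2))^(1/3):
Q^2 = 22.47^2 = 504.9.
g * b^2 = 9.81 * 4.4^2 = 9.81 * 19.36 = 189.92.
Q^2 / (g*b^2) = 504.9 / 189.92 = 2.6585.
yc = 2.6585^(1/3) = 1.3853 m.

1.3853


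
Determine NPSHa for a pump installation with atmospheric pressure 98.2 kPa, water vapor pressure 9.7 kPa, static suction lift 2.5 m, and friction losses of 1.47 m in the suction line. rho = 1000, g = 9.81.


NPSHa = p_atm/(rho*g) - z_s - hf_s - p_vap/(rho*g).
p_atm/(rho*g) = 98.2*1000 / (1000*9.81) = 10.01 m.
p_vap/(rho*g) = 9.7*1000 / (1000*9.81) = 0.989 m.
NPSHa = 10.01 - 2.5 - 1.47 - 0.989
      = 5.05 m.

5.05
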